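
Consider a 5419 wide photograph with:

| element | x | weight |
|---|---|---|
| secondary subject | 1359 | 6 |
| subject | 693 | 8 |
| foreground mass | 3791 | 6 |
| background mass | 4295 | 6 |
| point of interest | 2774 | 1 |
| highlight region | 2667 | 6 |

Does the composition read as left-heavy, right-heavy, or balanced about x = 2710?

Weights sum to 6 + 8 + 6 + 6 + 1 + 6 = 33.
x-moment: 6·1359 + 8·693 + 6·3791 + 6·4295 + 1·2774 + 6·2667 = 80990; centroid 80990/33 ≈ 2454.24.
Since 2454.2 is left of 2710, the composition reads left-heavy.

left-heavy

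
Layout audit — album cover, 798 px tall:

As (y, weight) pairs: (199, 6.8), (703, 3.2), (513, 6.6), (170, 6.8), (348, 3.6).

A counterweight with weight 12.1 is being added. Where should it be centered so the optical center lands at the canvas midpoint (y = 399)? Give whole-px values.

New total weight: (6.8 + 3.2 + 6.6 + 6.8 + 3.6) + 12.1 = 39.1.
y: target moment 39.1×399 = 15600.9; current 6.8·199 + 3.2·703 + 6.6·513 + 6.8·170 + 3.6·348 = 9397.4; the counterweight supplies 6203.5, so y = 6203.5/12.1 ≈ 512.69.

y ≈ 513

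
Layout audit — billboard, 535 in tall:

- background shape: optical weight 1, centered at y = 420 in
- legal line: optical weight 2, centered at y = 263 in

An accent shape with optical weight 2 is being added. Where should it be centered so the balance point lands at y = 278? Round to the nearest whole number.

y ≈ 222

New total weight: (1 + 2) + 2 = 5.
Along y: (946 + 2·y) / 5 = 278 (existing moment 1·420 + 2·263 = 946) ⇒ y = (1390 − 946) / 2 ≈ 222.00.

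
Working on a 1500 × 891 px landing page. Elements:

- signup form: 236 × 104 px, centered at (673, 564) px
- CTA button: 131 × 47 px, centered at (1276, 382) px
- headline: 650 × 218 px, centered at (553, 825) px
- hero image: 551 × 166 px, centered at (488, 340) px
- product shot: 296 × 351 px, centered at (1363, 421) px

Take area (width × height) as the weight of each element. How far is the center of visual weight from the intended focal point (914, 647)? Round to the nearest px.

≈ 152 px

Areas → weights: signup form 236·104 = 24544, CTA button 131·47 = 6157, headline 650·218 = 141700, hero image 551·166 = 91466, product shot 296·351 = 103896; Σw = 367763.
Σw·x = 24544·673 + 6157·1276 + 141700·553 + 91466·488 + 103896·1363 = 288980200, so x̄ = 288980200/367763 ≈ 785.78.
Σw·y = 24544·564 + 6157·382 + 141700·825 + 91466·340 + 103896·421 = 207935946, so ȳ = 207935946/367763 ≈ 565.41.
Relative to (914, 647): Δ = (-128.22, -81.59); |Δ| = √(-128.22² + -81.59²) ≈ 151.98.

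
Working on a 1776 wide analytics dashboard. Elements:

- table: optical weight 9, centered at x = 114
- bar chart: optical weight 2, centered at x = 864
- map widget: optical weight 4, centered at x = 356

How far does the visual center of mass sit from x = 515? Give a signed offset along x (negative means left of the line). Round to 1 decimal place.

≈ -236.5

Total weight = 9 + 2 + 4 = 15.
Σw·x = 9·114 + 2·864 + 4·356 = 4178, so x̄ = 4178/15 ≈ 278.53.
Against x = 515, that's 278.53 − 515 = -236.47.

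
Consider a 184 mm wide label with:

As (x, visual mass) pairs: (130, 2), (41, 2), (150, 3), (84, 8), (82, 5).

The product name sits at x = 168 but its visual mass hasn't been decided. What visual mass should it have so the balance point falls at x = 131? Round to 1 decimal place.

w ≈ 20.2

Existing Σw = 20 (2 + 2 + 3 + 8 + 5); existing moment 2·130 + 2·41 + 3·150 + 8·84 + 5·82 = 1874.
For the centroid to hit 131: (1874 + w·168) / (20 + w) = 131.
Rearranging, w·(168 − 131) = 131·20 − 1874 = 746, so w ≈ 746/37 = 20.16.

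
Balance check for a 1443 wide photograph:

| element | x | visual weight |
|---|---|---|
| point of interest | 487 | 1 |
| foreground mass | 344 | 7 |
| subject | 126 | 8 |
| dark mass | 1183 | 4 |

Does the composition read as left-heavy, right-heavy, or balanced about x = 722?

left-heavy

Σw = 1 + 7 + 8 + 4 = 20.
x: (1·487 + 7·344 + 8·126 + 4·1183) / 20 = 8635 / 20 ≈ 431.75
431.8 vs midline 722 → left-heavy.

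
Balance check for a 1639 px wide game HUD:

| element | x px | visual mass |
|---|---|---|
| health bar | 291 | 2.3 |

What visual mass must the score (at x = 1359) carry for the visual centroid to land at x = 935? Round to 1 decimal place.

The single fixed element contributes weight 2.3, moment 2.3·291 = 669.3.
Set Σw·x/Σw = 935: (669.3 + 1359w) = 935·(2.3 + w).
So w = (935·2.3 − 669.3)/(1359 − 935) = 1481.2/424 ≈ 3.49.

w ≈ 3.5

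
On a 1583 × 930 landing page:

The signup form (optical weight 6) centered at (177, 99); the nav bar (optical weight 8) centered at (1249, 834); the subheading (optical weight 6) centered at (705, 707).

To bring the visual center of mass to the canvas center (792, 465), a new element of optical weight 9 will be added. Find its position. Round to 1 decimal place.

After adding the new element, total weight = 6 + 8 + 6 + 9 = 29.
x: target moment 29×792 = 22968; current 6·177 + 8·1249 + 6·705 = 15284; the new element supplies 7684, so x = 7684/9 ≈ 853.78.
y: target moment 29×465 = 13485; current 6·99 + 8·834 + 6·707 = 11508; the new element supplies 1977, so y = 1977/9 ≈ 219.67.

(853.8, 219.7)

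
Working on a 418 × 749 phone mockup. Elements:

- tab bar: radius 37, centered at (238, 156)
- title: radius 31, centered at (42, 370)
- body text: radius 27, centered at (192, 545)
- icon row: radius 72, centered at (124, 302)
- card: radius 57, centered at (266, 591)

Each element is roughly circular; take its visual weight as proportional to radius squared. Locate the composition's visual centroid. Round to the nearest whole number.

r² weights: tab bar 37² = 1369, title 31² = 961, body text 27² = 729, icon row 72² = 5184, card 57² = 3249. Total = 11492.
x-moment: 1369·238 + 961·42 + 729·192 + 5184·124 + 3249·266 = 2013202; centroid 2013202/11492 ≈ 175.18.
y-moment: 1369·156 + 961·370 + 729·545 + 5184·302 + 3249·591 = 4452166; centroid 4452166/11492 ≈ 387.41.

(175, 387)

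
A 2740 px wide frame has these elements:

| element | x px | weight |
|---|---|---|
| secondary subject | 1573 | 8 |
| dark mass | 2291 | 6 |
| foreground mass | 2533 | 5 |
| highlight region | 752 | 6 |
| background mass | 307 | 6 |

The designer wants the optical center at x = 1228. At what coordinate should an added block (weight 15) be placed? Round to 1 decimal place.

x ≈ 742.6

After adding the added block, total weight = 8 + 6 + 5 + 6 + 6 + 15 = 46.
x: need Σw·x = 46·1228 = 56488. Existing = 8·1573 + 6·2291 + 5·2533 + 6·752 + 6·307 = 45349. Remainder 11139 / 15 ≈ 742.60.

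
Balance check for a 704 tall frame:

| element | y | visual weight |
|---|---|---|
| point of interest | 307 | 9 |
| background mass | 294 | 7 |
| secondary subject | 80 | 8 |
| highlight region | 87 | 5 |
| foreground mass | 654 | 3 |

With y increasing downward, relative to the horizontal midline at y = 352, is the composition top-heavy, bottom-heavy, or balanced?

Σw = 9 + 7 + 8 + 5 + 3 = 32.
Σw·y = 9·307 + 7·294 + 8·80 + 5·87 + 3·654 = 7858, so ȳ = 7858/32 ≈ 245.56.
245.6 vs midline 352 → top-heavy.

top-heavy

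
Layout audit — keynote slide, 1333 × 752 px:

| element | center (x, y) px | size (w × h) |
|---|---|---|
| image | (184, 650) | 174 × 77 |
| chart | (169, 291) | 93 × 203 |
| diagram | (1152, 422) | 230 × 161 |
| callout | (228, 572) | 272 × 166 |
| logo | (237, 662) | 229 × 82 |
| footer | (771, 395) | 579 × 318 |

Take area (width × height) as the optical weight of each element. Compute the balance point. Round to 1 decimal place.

Areas: image 174·77 = 13398, chart 93·203 = 18879, diagram 230·161 = 37030, callout 272·166 = 45152, logo 229·82 = 18778, footer 579·318 = 184122. Total weight = 317359.
Σw·x = 13398·184 + 18879·169 + 37030·1152 + 45152·228 + 18778·237 + 184122·771 = 205017447, so x̄ = 205017447/317359 ≈ 646.01.
Σw·y = 13398·650 + 18879·291 + 37030·422 + 45152·572 + 18778·662 + 184122·395 = 140815319, so ȳ = 140815319/317359 ≈ 443.71.

(646.0, 443.7)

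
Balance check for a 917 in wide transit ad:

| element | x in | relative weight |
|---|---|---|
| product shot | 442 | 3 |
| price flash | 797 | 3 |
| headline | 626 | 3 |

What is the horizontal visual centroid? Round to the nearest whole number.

x ≈ 622

Σw = 3 + 3 + 3 = 9.
x: (3·442 + 3·797 + 3·626) / 9 = 5595 / 9 ≈ 621.67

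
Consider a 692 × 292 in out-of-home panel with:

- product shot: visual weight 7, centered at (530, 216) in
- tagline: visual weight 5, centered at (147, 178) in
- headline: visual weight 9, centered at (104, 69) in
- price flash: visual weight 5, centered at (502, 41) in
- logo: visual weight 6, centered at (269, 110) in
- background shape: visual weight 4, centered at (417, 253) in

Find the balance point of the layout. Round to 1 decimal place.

Σw = 7 + 5 + 9 + 5 + 6 + 4 = 36.
x: moment 11173 / weight 36 ≈ 310.36
Σw·y = 4900; ȳ = 4900/36 ≈ 136.11.

(310.4, 136.1)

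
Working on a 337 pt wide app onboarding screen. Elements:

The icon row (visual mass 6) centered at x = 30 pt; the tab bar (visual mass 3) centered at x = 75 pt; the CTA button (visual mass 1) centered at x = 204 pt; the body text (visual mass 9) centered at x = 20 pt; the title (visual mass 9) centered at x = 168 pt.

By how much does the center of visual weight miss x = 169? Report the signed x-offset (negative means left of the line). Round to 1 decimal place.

Total weight = 6 + 3 + 1 + 9 + 9 = 28.
x-moment: 6·30 + 3·75 + 1·204 + 9·20 + 9·168 = 2301; centroid 2301/28 ≈ 82.18.
Offset from x = 169: 82.18 − 169 ≈ -86.82.

≈ -86.8 pt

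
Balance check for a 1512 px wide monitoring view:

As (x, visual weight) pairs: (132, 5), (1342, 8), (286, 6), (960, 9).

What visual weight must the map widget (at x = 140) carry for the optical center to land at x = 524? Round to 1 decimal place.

Known weights sum to 5 + 8 + 6 + 9 = 28; their moment is 5·132 + 8·1342 + 6·286 + 9·960 = 21752.
For the centroid to hit 524: (21752 + w·140) / (28 + w) = 524.
Solving: w = (524·28 − 21752) / (140 − 524) = -7080 / -384 ≈ 18.44.

w ≈ 18.4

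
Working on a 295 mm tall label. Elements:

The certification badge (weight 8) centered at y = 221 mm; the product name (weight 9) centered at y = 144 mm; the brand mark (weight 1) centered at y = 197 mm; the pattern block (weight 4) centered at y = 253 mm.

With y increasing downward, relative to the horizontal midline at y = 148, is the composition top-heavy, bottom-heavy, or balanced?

bottom-heavy

Total weight = 8 + 9 + 1 + 4 = 22.
y-moment: 8·221 + 9·144 + 1·197 + 4·253 = 4273; centroid 4273/22 ≈ 194.23.
Since 194.2 is below (larger y than) 148, the composition reads bottom-heavy.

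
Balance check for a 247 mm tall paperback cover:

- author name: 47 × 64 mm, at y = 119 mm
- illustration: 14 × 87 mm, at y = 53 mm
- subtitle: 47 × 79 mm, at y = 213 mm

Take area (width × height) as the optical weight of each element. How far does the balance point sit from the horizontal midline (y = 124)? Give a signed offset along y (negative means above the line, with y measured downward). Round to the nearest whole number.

≈ 29 mm

Taking area as weight: author name 47·64 = 3008, illustration 14·87 = 1218, subtitle 47·79 = 3713. Sum 7939.
y: (3008·119 + 1218·53 + 3713·213) / 7939 = 1213375 / 7939 ≈ 152.84
Against y = 124, that's 152.84 − 124 = 28.84.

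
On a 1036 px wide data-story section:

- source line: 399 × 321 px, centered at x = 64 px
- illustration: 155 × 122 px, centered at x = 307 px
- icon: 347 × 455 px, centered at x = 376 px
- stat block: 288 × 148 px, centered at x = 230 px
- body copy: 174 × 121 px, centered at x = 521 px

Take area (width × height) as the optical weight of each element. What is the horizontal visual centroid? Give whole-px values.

x ≈ 255

Taking area as weight: source line 399·321 = 128079, illustration 155·122 = 18910, icon 347·455 = 157885, stat block 288·148 = 42624, body copy 174·121 = 21054. Sum 368552.
Σw·x = 128079·64 + 18910·307 + 157885·376 + 42624·230 + 21054·521 = 94139840, so x̄ = 94139840/368552 ≈ 255.43.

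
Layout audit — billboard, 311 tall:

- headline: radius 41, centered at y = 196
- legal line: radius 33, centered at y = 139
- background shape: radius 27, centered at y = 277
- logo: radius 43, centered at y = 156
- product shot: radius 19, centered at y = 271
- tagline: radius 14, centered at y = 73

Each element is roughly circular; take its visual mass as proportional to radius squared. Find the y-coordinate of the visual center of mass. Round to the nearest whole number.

y ≈ 183

Weights ∝ r²: headline 41² = 1681, legal line 33² = 1089, background shape 27² = 729, logo 43² = 1849, product shot 19² = 361, tagline 14² = 196; Σw = 5905.
Σw·y = 1083363; ȳ = 1083363/5905 ≈ 183.47.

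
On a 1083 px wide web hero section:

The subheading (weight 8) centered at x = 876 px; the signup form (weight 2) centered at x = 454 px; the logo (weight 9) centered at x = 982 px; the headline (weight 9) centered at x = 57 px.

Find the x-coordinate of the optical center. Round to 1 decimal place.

x ≈ 616.7

Total weight = 8 + 2 + 9 + 9 = 28.
x: (8·876 + 2·454 + 9·982 + 9·57) / 28 = 17267 / 28 ≈ 616.68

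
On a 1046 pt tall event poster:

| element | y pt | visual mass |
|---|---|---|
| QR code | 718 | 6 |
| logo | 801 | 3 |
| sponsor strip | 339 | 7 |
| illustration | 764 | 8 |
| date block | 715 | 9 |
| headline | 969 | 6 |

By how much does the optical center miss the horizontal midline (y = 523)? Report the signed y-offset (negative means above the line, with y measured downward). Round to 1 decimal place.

≈ 180.7 pt

Total weight = 6 + 3 + 7 + 8 + 9 + 6 = 39.
y-moment: 6·718 + 3·801 + 7·339 + 8·764 + 9·715 + 6·969 = 27445; centroid 27445/39 ≈ 703.72.
Difference: 703.72 − 523 ≈ 180.72.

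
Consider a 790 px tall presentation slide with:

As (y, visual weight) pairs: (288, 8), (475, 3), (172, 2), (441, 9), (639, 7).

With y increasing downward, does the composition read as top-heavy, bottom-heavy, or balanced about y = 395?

Total weight = 8 + 3 + 2 + 9 + 7 = 29.
y-moment: 8·288 + 3·475 + 2·172 + 9·441 + 7·639 = 12515; centroid 12515/29 ≈ 431.55.
431.6 vs midline 395 → bottom-heavy.

bottom-heavy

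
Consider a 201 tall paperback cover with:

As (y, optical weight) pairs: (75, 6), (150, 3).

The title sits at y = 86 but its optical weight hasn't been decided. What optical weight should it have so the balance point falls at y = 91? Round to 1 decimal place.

Existing Σw = 9 (6 + 3); existing moment 6·75 + 3·150 = 900.
Set Σw·y/Σw = 91: (900 + 86w) = 91·(9 + w).
So w = (91·9 − 900)/(86 − 91) = -81/-5 ≈ 16.20.

w ≈ 16.2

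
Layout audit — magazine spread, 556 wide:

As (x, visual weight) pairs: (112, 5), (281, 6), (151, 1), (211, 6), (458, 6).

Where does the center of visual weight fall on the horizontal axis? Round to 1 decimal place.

Total weight = 5 + 6 + 1 + 6 + 6 = 24.
x: (5·112 + 6·281 + 1·151 + 6·211 + 6·458) / 24 = 6411 / 24 ≈ 267.12

x ≈ 267.1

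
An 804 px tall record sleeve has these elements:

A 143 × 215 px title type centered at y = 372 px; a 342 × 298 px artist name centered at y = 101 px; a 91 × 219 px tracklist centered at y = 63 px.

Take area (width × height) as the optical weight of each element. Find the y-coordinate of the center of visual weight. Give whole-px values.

y ≈ 151

Taking area as weight: title type 143·215 = 30745, artist name 342·298 = 101916, tracklist 91·219 = 19929. Sum 152590.
y: (30745·372 + 101916·101 + 19929·63) / 152590 = 22986183 / 152590 ≈ 150.64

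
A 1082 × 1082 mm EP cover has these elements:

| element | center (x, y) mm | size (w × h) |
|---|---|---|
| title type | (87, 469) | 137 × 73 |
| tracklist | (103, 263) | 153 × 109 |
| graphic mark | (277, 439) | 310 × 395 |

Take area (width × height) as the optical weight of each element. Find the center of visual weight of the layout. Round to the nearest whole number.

(245, 421)

Taking area as weight: title type 137·73 = 10001, tracklist 153·109 = 16677, graphic mark 310·395 = 122450. Sum 149128.
Σw·x = 10001·87 + 16677·103 + 122450·277 = 36506468, so x̄ = 36506468/149128 ≈ 244.80.
Σw·y = 10001·469 + 16677·263 + 122450·439 = 62832070, so ȳ = 62832070/149128 ≈ 421.33.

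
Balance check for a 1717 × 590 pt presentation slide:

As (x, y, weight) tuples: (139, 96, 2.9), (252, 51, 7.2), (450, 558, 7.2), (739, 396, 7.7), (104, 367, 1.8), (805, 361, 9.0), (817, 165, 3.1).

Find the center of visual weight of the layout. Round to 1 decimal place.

Total weight = 2.9 + 7.2 + 7.2 + 7.7 + 1.8 + 9.0 + 3.1 = 38.9.
Σw·x = 2.9·139 + 7.2·252 + 7.2·450 + 7.7·739 + 1.8·104 + 9.0·805 + 3.1·817 = 21112.7, so x̄ = 21112.7/38.9 ≈ 542.74.
Σw·y = 2.9·96 + 7.2·51 + 7.2·558 + 7.7·396 + 1.8·367 + 9.0·361 + 3.1·165 = 12133.5, so ȳ = 12133.5/38.9 ≈ 311.92.

(542.7, 311.9)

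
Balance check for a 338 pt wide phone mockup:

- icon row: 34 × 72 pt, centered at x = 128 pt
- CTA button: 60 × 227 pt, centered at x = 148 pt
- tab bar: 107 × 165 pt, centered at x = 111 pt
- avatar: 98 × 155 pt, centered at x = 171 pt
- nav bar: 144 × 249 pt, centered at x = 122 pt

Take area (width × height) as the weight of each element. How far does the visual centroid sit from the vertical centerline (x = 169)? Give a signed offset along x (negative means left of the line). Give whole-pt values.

≈ -36 pt

Taking area as weight: icon row 34·72 = 2448, CTA button 60·227 = 13620, tab bar 107·165 = 17655, avatar 98·155 = 15190, nav bar 144·249 = 35856. Sum 84769.
Σw·x = 2448·128 + 13620·148 + 17655·111 + 15190·171 + 35856·122 = 11260731, so x̄ = 11260731/84769 ≈ 132.84.
Offset from x = 169: 132.84 − 169 ≈ -36.16.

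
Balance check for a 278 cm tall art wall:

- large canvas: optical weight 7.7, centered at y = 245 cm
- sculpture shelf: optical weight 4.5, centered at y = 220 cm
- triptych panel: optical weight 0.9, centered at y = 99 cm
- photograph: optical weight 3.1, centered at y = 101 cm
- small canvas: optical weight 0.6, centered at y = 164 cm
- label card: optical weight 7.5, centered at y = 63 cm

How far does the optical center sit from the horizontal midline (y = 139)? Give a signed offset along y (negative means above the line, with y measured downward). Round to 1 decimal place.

Weights sum to 7.7 + 4.5 + 0.9 + 3.1 + 0.6 + 7.5 = 24.3.
y: (7.7·245 + 4.5·220 + 0.9·99 + 3.1·101 + 0.6·164 + 7.5·63) / 24.3 = 3849.6 / 24.3 ≈ 158.42
Difference: 158.42 − 139 ≈ 19.42.

≈ 19.4 cm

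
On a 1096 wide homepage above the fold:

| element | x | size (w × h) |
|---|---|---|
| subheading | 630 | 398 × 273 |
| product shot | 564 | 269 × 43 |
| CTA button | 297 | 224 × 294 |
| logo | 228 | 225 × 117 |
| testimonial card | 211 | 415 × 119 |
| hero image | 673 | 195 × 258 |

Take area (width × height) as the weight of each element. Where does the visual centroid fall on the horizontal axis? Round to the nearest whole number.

Areas → weights: subheading 398·273 = 108654, product shot 269·43 = 11567, CTA button 224·294 = 65856, logo 225·117 = 26325, testimonial card 415·119 = 49385, hero image 195·258 = 50310; Σw = 312097.
Σw·x = 108654·630 + 11567·564 + 65856·297 + 26325·228 + 49385·211 + 50310·673 = 144816005, so x̄ = 144816005/312097 ≈ 464.01.

x ≈ 464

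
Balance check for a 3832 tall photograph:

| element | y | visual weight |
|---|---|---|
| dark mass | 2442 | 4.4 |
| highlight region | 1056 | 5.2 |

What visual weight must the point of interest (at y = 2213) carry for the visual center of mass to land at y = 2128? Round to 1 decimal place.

w ≈ 49.3

Fixed elements: Σw = 4.4 + 5.2 = 9.6, Σw·y = 4.4·2442 + 5.2·1056 = 16236.0.
For the centroid to hit 2128: (16236.0 + w·2213) / (9.6 + w) = 2128.
Rearranging, w·(2213 − 2128) = 2128·9.6 − 16236.0 = 4192.8, so w ≈ 4192.8/85 = 49.33.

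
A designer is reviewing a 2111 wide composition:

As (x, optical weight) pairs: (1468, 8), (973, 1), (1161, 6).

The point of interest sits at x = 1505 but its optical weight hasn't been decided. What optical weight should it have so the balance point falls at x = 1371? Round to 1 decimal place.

w ≈ 6.6

Existing Σw = 15 (8 + 1 + 6); existing moment 8·1468 + 1·973 + 6·1161 = 19683.
For the centroid to hit 1371: (19683 + w·1505) / (15 + w) = 1371.
Rearranging, w·(1505 − 1371) = 1371·15 − 19683 = 882, so w ≈ 882/134 = 6.58.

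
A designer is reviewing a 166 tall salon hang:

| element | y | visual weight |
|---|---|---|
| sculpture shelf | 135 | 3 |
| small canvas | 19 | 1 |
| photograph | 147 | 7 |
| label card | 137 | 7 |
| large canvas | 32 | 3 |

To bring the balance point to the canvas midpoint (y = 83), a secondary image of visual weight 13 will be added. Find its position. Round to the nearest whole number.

y ≈ 24

After adding the secondary image, total weight = 3 + 1 + 7 + 7 + 3 + 13 = 34.
y: need Σw·y = 34·83 = 2822. Existing = 3·135 + 1·19 + 7·147 + 7·137 + 3·32 = 2508. Remainder 314 / 13 ≈ 24.15.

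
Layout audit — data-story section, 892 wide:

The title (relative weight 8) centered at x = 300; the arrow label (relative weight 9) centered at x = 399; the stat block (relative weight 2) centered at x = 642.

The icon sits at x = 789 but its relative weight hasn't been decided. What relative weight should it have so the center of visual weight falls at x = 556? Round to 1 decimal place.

w ≈ 14.1

Existing Σw = 19 (8 + 9 + 2); existing moment 8·300 + 9·399 + 2·642 = 7275.
Balance at x = 556 requires (7275 + w·789) / (19 + w) = 556.
Rearranging, w·(789 − 556) = 556·19 − 7275 = 3289, so w ≈ 3289/233 = 14.12.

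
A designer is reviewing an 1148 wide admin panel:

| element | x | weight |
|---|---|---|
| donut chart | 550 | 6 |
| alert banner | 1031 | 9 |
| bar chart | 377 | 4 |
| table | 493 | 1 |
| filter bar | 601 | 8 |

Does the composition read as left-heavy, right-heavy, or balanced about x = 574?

right-heavy

Σw = 6 + 9 + 4 + 1 + 8 = 28.
x: (6·550 + 9·1031 + 4·377 + 1·493 + 8·601) / 28 = 19388 / 28 ≈ 692.43
692.4 vs midline 574 → right-heavy.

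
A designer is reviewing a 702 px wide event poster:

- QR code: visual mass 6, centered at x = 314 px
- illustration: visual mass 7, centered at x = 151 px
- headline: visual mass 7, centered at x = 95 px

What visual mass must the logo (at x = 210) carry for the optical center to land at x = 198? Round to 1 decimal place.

w ≈ 29.5

Fixed elements: Σw = 6 + 7 + 7 = 20, Σw·x = 6·314 + 7·151 + 7·95 = 3606.
Set Σw·x/Σw = 198: (3606 + 210w) = 198·(20 + w).
Solving: w = (198·20 − 3606) / (210 − 198) = 354 / 12 ≈ 29.50.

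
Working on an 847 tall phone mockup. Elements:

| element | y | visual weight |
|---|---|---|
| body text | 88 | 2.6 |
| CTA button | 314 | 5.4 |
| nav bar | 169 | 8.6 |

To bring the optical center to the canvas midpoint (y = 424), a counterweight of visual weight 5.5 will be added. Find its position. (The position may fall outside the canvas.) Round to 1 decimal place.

y ≈ 1089.6

With the counterweight, Σw becomes 2.6 + 5.4 + 8.6 + 5.5 = 22.1.
y: need Σw·y = 22.1·424 = 9370.4. Existing = 2.6·88 + 5.4·314 + 8.6·169 = 3377.8. Remainder 5992.6 / 5.5 ≈ 1089.56.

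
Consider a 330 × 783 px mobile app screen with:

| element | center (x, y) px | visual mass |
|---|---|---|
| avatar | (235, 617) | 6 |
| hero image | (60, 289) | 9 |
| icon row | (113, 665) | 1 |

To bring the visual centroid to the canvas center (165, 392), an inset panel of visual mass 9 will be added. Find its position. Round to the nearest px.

(229, 315)

With the inset panel, Σw becomes 6 + 9 + 1 + 9 = 25.
x: target moment 25×165 = 4125; current 6·235 + 9·60 + 1·113 = 2063; the inset panel supplies 2062, so x = 2062/9 ≈ 229.11.
y: target moment 25×392 = 9800; current 6·617 + 9·289 + 1·665 = 6968; the inset panel supplies 2832, so y = 2832/9 ≈ 314.67.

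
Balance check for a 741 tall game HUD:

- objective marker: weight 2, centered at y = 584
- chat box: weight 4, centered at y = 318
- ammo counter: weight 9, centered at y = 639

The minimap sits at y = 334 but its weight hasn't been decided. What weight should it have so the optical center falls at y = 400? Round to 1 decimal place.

w ≈ 33.2

Known weights sum to 2 + 4 + 9 = 15; their moment is 2·584 + 4·318 + 9·639 = 8191.
Set Σw·y/Σw = 400: (8191 + 334w) = 400·(15 + w).
Solving: w = (400·15 − 8191) / (334 − 400) = -2191 / -66 ≈ 33.20.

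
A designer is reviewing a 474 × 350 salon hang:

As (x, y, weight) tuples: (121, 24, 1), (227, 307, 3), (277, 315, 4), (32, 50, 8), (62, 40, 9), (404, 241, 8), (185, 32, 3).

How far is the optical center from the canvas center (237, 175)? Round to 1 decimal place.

≈ 66.9

Σw = 1 + 3 + 4 + 8 + 9 + 8 + 3 = 36.
Σw·x = 6511; x̄ = 6511/36 ≈ 180.86.
y: moment 4989 / weight 36 ≈ 138.58
From (237, 175): dx = -56.14, dy = -36.42, so the distance is √(dx²+dy²) ≈ 66.92.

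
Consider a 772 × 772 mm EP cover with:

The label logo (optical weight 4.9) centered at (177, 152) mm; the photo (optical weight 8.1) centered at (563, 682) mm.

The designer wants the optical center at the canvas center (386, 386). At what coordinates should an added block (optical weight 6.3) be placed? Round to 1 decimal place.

With the added block, Σw becomes 4.9 + 8.1 + 6.3 = 19.3.
x: need Σw·x = 19.3·386 = 7449.8. Existing = 4.9·177 + 8.1·563 = 5427.6. Remainder 2022.2 / 6.3 ≈ 320.98.
y: need Σw·y = 19.3·386 = 7449.8. Existing = 4.9·152 + 8.1·682 = 6269.0. Remainder 1180.8 / 6.3 ≈ 187.43.

(321.0, 187.4)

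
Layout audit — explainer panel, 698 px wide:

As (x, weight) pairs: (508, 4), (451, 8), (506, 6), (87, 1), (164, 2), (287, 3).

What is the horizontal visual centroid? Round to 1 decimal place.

Total weight = 4 + 8 + 6 + 1 + 2 + 3 = 24.
x: (4·508 + 8·451 + 6·506 + 1·87 + 2·164 + 3·287) / 24 = 9952 / 24 ≈ 414.67

x ≈ 414.7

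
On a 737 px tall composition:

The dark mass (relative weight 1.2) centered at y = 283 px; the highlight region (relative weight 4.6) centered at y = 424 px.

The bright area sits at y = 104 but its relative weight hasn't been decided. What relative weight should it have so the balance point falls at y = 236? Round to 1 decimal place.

Fixed elements: Σw = 1.2 + 4.6 = 5.8, Σw·y = 1.2·283 + 4.6·424 = 2290.0.
For the centroid to hit 236: (2290.0 + w·104) / (5.8 + w) = 236.
Rearranging, w·(104 − 236) = 236·5.8 − 2290.0 = -921.2, so w ≈ -921.2/-132 = 6.98.

w ≈ 7.0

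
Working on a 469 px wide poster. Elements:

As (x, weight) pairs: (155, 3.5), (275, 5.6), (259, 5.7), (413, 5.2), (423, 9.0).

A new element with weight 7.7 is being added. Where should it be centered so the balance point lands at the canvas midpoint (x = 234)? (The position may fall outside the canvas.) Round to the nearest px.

New total weight: (3.5 + 5.6 + 5.7 + 5.2 + 9.0) + 7.7 = 36.7.
Along x: (9513.4 + 7.7·x) / 36.7 = 234 (existing moment 3.5·155 + 5.6·275 + 5.7·259 + 5.2·413 + 9.0·423 = 9513.4) ⇒ x = (8587.8 − 9513.4) / 7.7 ≈ -120.21.

x ≈ -120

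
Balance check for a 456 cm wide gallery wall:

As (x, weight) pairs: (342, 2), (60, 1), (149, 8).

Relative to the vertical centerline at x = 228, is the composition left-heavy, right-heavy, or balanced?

left-heavy

Σw = 2 + 1 + 8 = 11.
Σw·x = 2·342 + 1·60 + 8·149 = 1936, so x̄ = 1936/11 ≈ 176.00.
176.0 lies left of the midline 228, so the layout is left-heavy.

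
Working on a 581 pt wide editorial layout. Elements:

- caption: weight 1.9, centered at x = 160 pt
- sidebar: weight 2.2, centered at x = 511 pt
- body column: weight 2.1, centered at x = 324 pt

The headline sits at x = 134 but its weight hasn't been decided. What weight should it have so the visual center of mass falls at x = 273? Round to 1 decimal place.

Known weights sum to 1.9 + 2.2 + 2.1 = 6.2; their moment is 1.9·160 + 2.2·511 + 2.1·324 = 2108.6.
Set Σw·x/Σw = 273: (2108.6 + 134w) = 273·(6.2 + w).
So w = (273·6.2 − 2108.6)/(134 − 273) = -416.0/-139 ≈ 2.99.

w ≈ 3.0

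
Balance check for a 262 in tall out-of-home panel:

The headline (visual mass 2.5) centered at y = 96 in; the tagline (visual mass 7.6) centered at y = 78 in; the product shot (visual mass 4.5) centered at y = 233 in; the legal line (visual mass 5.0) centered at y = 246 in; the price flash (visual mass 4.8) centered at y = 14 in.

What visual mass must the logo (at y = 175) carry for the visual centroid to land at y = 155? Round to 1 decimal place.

w ≈ 30.2

Existing Σw = 24.4 (2.5 + 7.6 + 4.5 + 5.0 + 4.8); existing moment 2.5·96 + 7.6·78 + 4.5·233 + 5.0·246 + 4.8·14 = 3178.5.
Set Σw·y/Σw = 155: (3178.5 + 175w) = 155·(24.4 + w).
Rearranging, w·(175 − 155) = 155·24.4 − 3178.5 = 603.5, so w ≈ 603.5/20 = 30.17.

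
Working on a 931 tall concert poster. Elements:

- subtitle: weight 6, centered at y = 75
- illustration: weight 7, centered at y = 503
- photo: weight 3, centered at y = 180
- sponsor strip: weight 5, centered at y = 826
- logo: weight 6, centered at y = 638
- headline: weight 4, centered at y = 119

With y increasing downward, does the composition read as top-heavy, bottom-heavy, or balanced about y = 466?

Σw = 6 + 7 + 3 + 5 + 6 + 4 = 31.
y: moment 12945 / weight 31 ≈ 417.58
417.6 lies above (smaller y than) the midline 466, so the layout is top-heavy.

top-heavy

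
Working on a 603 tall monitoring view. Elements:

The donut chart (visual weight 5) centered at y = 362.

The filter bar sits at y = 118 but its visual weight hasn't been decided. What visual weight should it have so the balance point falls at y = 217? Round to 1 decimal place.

w ≈ 7.3

The single fixed element contributes weight 5, moment 5·362 = 1810.
Set Σw·y/Σw = 217: (1810 + 118w) = 217·(5 + w).
So w = (217·5 − 1810)/(118 − 217) = -725/-99 ≈ 7.32.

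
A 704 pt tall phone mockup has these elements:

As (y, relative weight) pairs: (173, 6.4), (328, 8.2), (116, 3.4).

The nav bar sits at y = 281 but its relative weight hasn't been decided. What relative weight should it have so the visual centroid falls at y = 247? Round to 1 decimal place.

w ≈ 7.5

Existing Σw = 18.0 (6.4 + 8.2 + 3.4); existing moment 6.4·173 + 8.2·328 + 3.4·116 = 4191.2.
Set Σw·y/Σw = 247: (4191.2 + 281w) = 247·(18.0 + w).
So w = (247·18.0 − 4191.2)/(281 − 247) = 254.8/34 ≈ 7.49.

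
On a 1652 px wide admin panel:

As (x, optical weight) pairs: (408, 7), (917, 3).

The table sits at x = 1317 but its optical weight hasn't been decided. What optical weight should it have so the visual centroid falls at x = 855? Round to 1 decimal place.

Existing Σw = 10 (7 + 3); existing moment 7·408 + 3·917 = 5607.
Balance at x = 855 requires (5607 + w·1317) / (10 + w) = 855.
Solving: w = (855·10 − 5607) / (1317 − 855) = 2943 / 462 ≈ 6.37.

w ≈ 6.4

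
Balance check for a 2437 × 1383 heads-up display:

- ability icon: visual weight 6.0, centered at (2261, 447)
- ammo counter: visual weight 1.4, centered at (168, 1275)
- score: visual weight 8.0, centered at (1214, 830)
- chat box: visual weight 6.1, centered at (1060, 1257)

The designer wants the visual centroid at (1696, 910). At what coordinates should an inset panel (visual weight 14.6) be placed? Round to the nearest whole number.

With the inset panel, Σw becomes 6.0 + 1.4 + 8.0 + 6.1 + 14.6 = 36.1.
x: need Σw·x = 36.1·1696 = 61225.6. Existing = 6.0·2261 + 1.4·168 + 8.0·1214 + 6.1·1060 = 29979.2. Remainder 31246.4 / 14.6 ≈ 2140.16.
y: need Σw·y = 36.1·910 = 32851.0. Existing = 6.0·447 + 1.4·1275 + 8.0·830 + 6.1·1257 = 18774.7. Remainder 14076.3 / 14.6 ≈ 964.13.

(2140, 964)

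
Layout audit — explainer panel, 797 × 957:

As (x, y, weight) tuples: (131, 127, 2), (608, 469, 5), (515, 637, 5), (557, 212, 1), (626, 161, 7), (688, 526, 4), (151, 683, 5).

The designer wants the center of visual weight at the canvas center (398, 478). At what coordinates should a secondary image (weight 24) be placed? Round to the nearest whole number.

(282, 529)

With the secondary image, Σw becomes 2 + 5 + 5 + 1 + 7 + 4 + 5 + 24 = 53.
x: target moment 53×398 = 21094; current 2·131 + 5·608 + 5·515 + 1·557 + 7·626 + 4·688 + 5·151 = 14323; the secondary image supplies 6771, so x = 6771/24 ≈ 282.12.
y: target moment 53×478 = 25334; current 2·127 + 5·469 + 5·637 + 1·212 + 7·161 + 4·526 + 5·683 = 12642; the secondary image supplies 12692, so y = 12692/24 ≈ 528.83.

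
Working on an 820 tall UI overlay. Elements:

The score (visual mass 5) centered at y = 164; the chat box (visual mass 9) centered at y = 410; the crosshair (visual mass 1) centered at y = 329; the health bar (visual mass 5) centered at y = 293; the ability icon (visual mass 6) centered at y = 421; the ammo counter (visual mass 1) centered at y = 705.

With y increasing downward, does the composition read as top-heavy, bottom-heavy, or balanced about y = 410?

Σw = 5 + 9 + 1 + 5 + 6 + 1 = 27.
y: moment 9535 / weight 27 ≈ 353.15
Since 353.1 is above (smaller y than) 410, the composition reads top-heavy.

top-heavy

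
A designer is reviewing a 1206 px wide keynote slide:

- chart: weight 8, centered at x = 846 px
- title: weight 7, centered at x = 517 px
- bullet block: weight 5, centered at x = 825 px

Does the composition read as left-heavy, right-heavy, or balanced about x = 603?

right-heavy

Weights sum to 8 + 7 + 5 = 20.
x-moment: 8·846 + 7·517 + 5·825 = 14512; centroid 14512/20 ≈ 725.60.
Since 725.6 is right of 603, the composition reads right-heavy.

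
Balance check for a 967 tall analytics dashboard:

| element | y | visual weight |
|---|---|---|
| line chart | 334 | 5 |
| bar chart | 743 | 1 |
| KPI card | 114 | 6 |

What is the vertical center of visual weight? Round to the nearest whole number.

Σw = 5 + 1 + 6 = 12.
Σw·y = 5·334 + 1·743 + 6·114 = 3097, so ȳ = 3097/12 ≈ 258.08.

y ≈ 258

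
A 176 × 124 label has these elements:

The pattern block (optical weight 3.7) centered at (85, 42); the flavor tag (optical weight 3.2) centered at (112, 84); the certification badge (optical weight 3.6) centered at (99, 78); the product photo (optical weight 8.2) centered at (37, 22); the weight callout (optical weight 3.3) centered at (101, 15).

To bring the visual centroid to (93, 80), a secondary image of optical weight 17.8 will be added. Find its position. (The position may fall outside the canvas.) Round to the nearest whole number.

(114, 126)

With the secondary image, Σw becomes 3.7 + 3.2 + 3.6 + 8.2 + 3.3 + 17.8 = 39.8.
x: target moment 39.8×93 = 3701.4; current 3.7·85 + 3.2·112 + 3.6·99 + 8.2·37 + 3.3·101 = 1666.0; the secondary image supplies 2035.4, so x = 2035.4/17.8 ≈ 114.35.
y: target moment 39.8×80 = 3184.0; current 3.7·42 + 3.2·84 + 3.6·78 + 8.2·22 + 3.3·15 = 934.9; the secondary image supplies 2249.1, so y = 2249.1/17.8 ≈ 126.35.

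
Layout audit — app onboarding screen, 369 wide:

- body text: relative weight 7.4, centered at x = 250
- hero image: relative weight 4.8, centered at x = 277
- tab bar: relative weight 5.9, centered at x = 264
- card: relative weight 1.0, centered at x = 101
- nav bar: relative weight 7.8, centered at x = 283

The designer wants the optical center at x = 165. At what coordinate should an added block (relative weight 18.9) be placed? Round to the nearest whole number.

New total weight: (7.4 + 4.8 + 5.9 + 1.0 + 7.8) + 18.9 = 45.8.
x: target moment 45.8×165 = 7557.0; current 7.4·250 + 4.8·277 + 5.9·264 + 1.0·101 + 7.8·283 = 7045.6; the added block supplies 511.4, so x = 511.4/18.9 ≈ 27.06.

x ≈ 27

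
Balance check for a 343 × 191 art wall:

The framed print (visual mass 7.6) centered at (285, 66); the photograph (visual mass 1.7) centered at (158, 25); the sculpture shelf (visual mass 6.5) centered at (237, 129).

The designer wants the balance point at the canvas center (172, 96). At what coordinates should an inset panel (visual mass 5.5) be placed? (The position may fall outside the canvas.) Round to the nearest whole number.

(-57, 120)

With the inset panel, Σw becomes 7.6 + 1.7 + 6.5 + 5.5 = 21.3.
x: need Σw·x = 21.3·172 = 3663.6. Existing = 7.6·285 + 1.7·158 + 6.5·237 = 3975.1. Remainder -311.5 / 5.5 ≈ -56.64.
y: need Σw·y = 21.3·96 = 2044.8. Existing = 7.6·66 + 1.7·25 + 6.5·129 = 1382.6. Remainder 662.2 / 5.5 ≈ 120.40.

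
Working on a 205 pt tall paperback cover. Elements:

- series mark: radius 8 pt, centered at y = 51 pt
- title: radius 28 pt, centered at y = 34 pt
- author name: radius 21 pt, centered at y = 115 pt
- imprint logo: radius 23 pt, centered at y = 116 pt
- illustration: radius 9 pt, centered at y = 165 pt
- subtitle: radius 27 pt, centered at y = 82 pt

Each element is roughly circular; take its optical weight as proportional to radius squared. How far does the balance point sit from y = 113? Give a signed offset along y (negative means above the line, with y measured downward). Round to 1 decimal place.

≈ -31.1 pt

r² weights: series mark 8² = 64, title 28² = 784, author name 21² = 441, imprint logo 23² = 529, illustration 9² = 81, subtitle 27² = 729. Total = 2628.
y-moment: 64·51 + 784·34 + 441·115 + 529·116 + 81·165 + 729·82 = 215142; centroid 215142/2628 ≈ 81.87.
Against y = 113, that's 81.87 − 113 = -31.13.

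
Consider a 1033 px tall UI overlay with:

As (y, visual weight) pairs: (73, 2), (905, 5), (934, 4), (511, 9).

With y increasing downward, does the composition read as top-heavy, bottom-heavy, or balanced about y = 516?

bottom-heavy

Σw = 2 + 5 + 4 + 9 = 20.
y: (2·73 + 5·905 + 4·934 + 9·511) / 20 = 13006 / 20 ≈ 650.30
Since 650.3 is below (larger y than) 516, the composition reads bottom-heavy.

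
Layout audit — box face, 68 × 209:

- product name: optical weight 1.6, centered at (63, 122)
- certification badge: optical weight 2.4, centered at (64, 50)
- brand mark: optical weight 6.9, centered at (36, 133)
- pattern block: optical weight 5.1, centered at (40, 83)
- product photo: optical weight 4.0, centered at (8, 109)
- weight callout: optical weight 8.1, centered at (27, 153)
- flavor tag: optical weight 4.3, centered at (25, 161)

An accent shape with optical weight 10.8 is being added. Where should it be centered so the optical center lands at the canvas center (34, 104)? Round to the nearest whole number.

After adding the accent shape, total weight = 1.6 + 2.4 + 6.9 + 5.1 + 4.0 + 8.1 + 4.3 + 10.8 = 43.2.
x: target moment 43.2×34 = 1468.8; current 1.6·63 + 2.4·64 + 6.9·36 + 5.1·40 + 4.0·8 + 8.1·27 + 4.3·25 = 1065.0; the accent shape supplies 403.8, so x = 403.8/10.8 ≈ 37.39.
y: target moment 43.2×104 = 4492.8; current 1.6·122 + 2.4·50 + 6.9·133 + 5.1·83 + 4.0·109 + 8.1·153 + 4.3·161 = 4023.8; the accent shape supplies 469.0, so y = 469.0/10.8 ≈ 43.43.

(37, 43)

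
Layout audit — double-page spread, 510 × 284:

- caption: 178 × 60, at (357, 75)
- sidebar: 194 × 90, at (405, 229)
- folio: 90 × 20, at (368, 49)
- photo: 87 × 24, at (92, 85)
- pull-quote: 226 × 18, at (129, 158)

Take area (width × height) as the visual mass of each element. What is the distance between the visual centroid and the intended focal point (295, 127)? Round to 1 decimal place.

Areas → weights: caption 178·60 = 10680, sidebar 194·90 = 17460, folio 90·20 = 1800, photo 87·24 = 2088, pull-quote 226·18 = 4068; Σw = 36096.
x-moment: 10680·357 + 17460·405 + 1800·368 + 2088·92 + 4068·129 = 12263328; centroid 12263328/36096 ≈ 339.74.
y-moment: 10680·75 + 17460·229 + 1800·49 + 2088·85 + 4068·158 = 5707764; centroid 5707764/36096 ≈ 158.13.
Relative to (295, 127): Δ = (44.74, 31.13); |Δ| = √(44.74² + 31.13²) ≈ 54.50.

≈ 54.5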